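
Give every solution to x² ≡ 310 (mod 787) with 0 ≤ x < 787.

Since 787 ≡ 3 (mod 4), a square root of 310 is 310^((787+1)/4) = 310^197 mod 787.
Repeated squaring: 310^2≡86, 310^4≡313, 310^8≡381, 310^16≡353, 310^32≡263, 310^64≡700, 310^128≡486 (mod 787).
310^197 = 310^(128+64+4+1) ≡ 670 (mod 787).
Check: 670² = 448900 ≡ 310 (mod 787). The two roots are 117 and 670.

117, 670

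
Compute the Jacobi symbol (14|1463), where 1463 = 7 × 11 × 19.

Pull out 2: since 1463 ≡ 7 (mod 8), (2/1463) = +1.
Reciprocity: 7 ≡ 3 and 1463 ≡ 3 (mod 4), so (7/1463) = −(1463/7).
Reduce top mod 7: now compute (0/7).
Top reduces to 0: gcd > 1, so the symbol is 0.

0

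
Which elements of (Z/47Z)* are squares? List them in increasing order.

1 2 3 4 6 7 8 9 12 14 16 17 18 21 24 25 27 28 32 34 36 37 42

Square k = 1,…,23 (k and 47−k give the same square):
1²=1, 2²=4, 3²=9, 4²=16, 5²=25, 6²=36, 7²≡2, 8²≡17, 9²≡34, 10²≡6, 11²≡27, 12²≡3, 13²≡28, 14²≡8, 15²≡37, 16²≡21, 17²≡7, 18²≡42, 19²≡32, 20²≡24, 21²≡18, 22²≡14, 23²≡12 (mod 47).
So the quadratic residues mod 47 are {1, 2, 3, 4, 6, 7, 8, 9, 12, 14, 16, 17, 18, 21, 24, 25, 27, 28, 32, 34, 36, 37, 42}.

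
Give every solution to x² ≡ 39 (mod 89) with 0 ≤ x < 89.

22, 67

89 ≡ 1 (mod 4), so we find a root by search.
Trying successive values, 22² = 484 ≡ 39 (mod 89). The other root is 89 − 22 = 67.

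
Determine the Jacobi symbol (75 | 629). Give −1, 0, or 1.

Reciprocity: 75 ≡ 3 and 629 ≡ 1 (mod 4), so (75/629) = +(629/75).
Reduce top mod 75: now compute (29/75).
Reciprocity: 29 ≡ 1 and 75 ≡ 3 (mod 4), so (29/75) = +(75/29).
Reduce top mod 29: now compute (17/29).
Reciprocity: 17 ≡ 1 and 29 ≡ 1 (mod 4), so (17/29) = +(29/17).
Reduce top mod 17: now compute (12/17).
Pull out 2^2: since 17 ≡ 1 (mod 8), (2/17) = +1, so (2/17)^2 = +1.
Reciprocity: 3 ≡ 3 and 17 ≡ 1 (mod 4), so (3/17) = +(17/3).
Reduce top mod 3: now compute (2/3).
Pull out 2: since 3 ≡ 3 (mod 8), (2/3) = -1.
Reached (1/3) = 1. Collecting the sign flips along the way, the symbol is -1.

-1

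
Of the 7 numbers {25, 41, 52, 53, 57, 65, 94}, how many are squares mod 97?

(25/97) = +1 → QR.
(41/97) = -1 → non-residue.
(52/97) = -1 → non-residue.
(53/97) = +1 → QR.
(57/97) = -1 → non-residue.
(65/97) = +1 → QR.
(94/97) = +1 → QR.
Total quadratic residues among the 7: 4.

4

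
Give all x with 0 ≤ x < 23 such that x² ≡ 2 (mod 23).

5, 18

Since 23 ≡ 3 (mod 4), a square root of 2 is 2^((23+1)/4) = 2^6 mod 23.
Repeated squaring: 2^2≡4, 2^4≡16 (mod 23).
2^6 = 2^(4+2) ≡ 18 (mod 23).
Check: 18² = 324 ≡ 2 (mod 23). The two roots are 5 and 18.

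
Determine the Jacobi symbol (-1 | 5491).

-1

First reduce: -1 ≡ 5490 (mod 5491).
Pull out 2: since 5491 ≡ 3 (mod 8), (2/5491) = -1.
Reciprocity: 2745 ≡ 1 and 5491 ≡ 3 (mod 4), so (2745/5491) = +(5491/2745).
Reduce top mod 2745: now compute (1/2745).
Reached (1/2745) = 1. Collecting the sign flips along the way, the symbol is -1.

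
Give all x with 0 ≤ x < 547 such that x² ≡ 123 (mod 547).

42, 505

Since 547 ≡ 3 (mod 4), a square root of 123 is 123^((547+1)/4) = 123^137 mod 547.
Repeated squaring: 123^2≡360, 123^4≡508, 123^8≡427, 123^16≡178, 123^32≡505, 123^64≡123, 123^128≡360 (mod 547).
123^137 = 123^(128+8+1) ≡ 505 (mod 547).
Check: 505² = 255025 ≡ 123 (mod 547). The two roots are 42 and 505.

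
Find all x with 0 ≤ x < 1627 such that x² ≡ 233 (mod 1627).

758, 869

Since 1627 ≡ 3 (mod 4), a square root of 233 is 233^((1627+1)/4) = 233^407 mod 1627.
Repeated squaring: 233^2≡598, 233^4≡1291, 233^8≡633, 233^16≡447, 233^32≡1315, 233^64≡1351, 233^128≡1334, 233^256≡1245 (mod 1627).
233^407 = 233^(256+128+16+4+2+1) ≡ 869 (mod 1627).
Check: 869² = 755161 ≡ 233 (mod 1627). The two roots are 758 and 869.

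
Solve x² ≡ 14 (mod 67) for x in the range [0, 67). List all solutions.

Since 67 ≡ 3 (mod 4), a square root of 14 is 14^((67+1)/4) = 14^17 mod 67.
Repeated squaring: 14^2≡62, 14^4≡25, 14^8≡22, 14^16≡15 (mod 67).
14^17 = 14^(16+1) ≡ 9 (mod 67).
Check: 9² = 81 ≡ 14 (mod 67). The two roots are 9 and 58.

9, 58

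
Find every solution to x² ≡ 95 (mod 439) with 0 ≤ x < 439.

79, 360

Since 439 ≡ 3 (mod 4), a square root of 95 is 95^((439+1)/4) = 95^110 mod 439.
Repeated squaring: 95^2≡245, 95^4≡321, 95^8≡315, 95^16≡11, 95^32≡121, 95^64≡154 (mod 439).
95^110 = 95^(64+32+8+4+2) ≡ 360 (mod 439).
Check: 360² = 129600 ≡ 95 (mod 439). The two roots are 79 and 360.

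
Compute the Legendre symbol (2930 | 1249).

First reduce: 2930 ≡ 432 (mod 1249).
Pull out 2^4: since 1249 ≡ 1 (mod 8), (2/1249) = +1, so (2/1249)^4 = +1.
Reciprocity: 27 ≡ 3 and 1249 ≡ 1 (mod 4), so (27/1249) = +(1249/27).
Reduce top mod 27: now compute (7/27).
Reciprocity: 7 ≡ 3 and 27 ≡ 3 (mod 4), so (7/27) = −(27/7).
Reduce top mod 7: now compute (6/7).
Pull out 2: since 7 ≡ 7 (mod 8), (2/7) = +1.
Reciprocity: 3 ≡ 3 and 7 ≡ 3 (mod 4), so (3/7) = −(7/3).
Reduce top mod 3: now compute (1/3).
Reached (1/3) = 1. Collecting the sign flips along the way, the symbol is +1.

1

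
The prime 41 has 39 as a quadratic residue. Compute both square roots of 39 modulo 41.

11, 30

41 ≡ 1 (mod 4), so we find a root by search.
Trying successive values, 11² = 121 ≡ 39 (mod 41). The other root is 41 − 11 = 30.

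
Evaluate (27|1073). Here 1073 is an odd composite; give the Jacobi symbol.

-1

Reciprocity: 27 ≡ 3 and 1073 ≡ 1 (mod 4), so (27/1073) = +(1073/27).
Reduce top mod 27: now compute (20/27).
Pull out 2^2: since 27 ≡ 3 (mod 8), (2/27) = -1, so (2/27)^2 = +1.
Reciprocity: 5 ≡ 1 and 27 ≡ 3 (mod 4), so (5/27) = +(27/5).
Reduce top mod 5: now compute (2/5).
Pull out 2: since 5 ≡ 5 (mod 8), (2/5) = -1.
Reached (1/5) = 1. Collecting the sign flips along the way, the symbol is -1.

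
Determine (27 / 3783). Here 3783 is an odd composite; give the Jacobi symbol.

0

Reciprocity: 27 ≡ 3 and 3783 ≡ 3 (mod 4), so (27/3783) = −(3783/27).
Reduce top mod 27: now compute (3/27).
Reciprocity: 3 ≡ 3 and 27 ≡ 3 (mod 4), so (3/27) = −(27/3).
Reduce top mod 3: now compute (0/3).
Top reduces to 0: gcd > 1, so the symbol is 0.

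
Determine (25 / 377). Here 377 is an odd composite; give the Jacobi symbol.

1

Reciprocity: 25 ≡ 1 and 377 ≡ 1 (mod 4), so (25/377) = +(377/25).
Reduce top mod 25: now compute (2/25).
Pull out 2: since 25 ≡ 1 (mod 8), (2/25) = +1.
Reached (1/25) = 1. Collecting the sign flips along the way, the symbol is +1.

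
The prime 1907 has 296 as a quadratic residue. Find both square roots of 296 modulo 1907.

Since 1907 ≡ 3 (mod 4), a square root of 296 is 296^((1907+1)/4) = 296^477 mod 1907.
Repeated squaring: 296^2≡1801, 296^4≡1701, 296^8≡482, 296^16≡1577, 296^32≡201, 296^64≡354, 296^128≡1361, 296^256≡624 (mod 1907).
296^477 = 296^(256+128+64+16+8+4+1) ≡ 703 (mod 1907).
Check: 703² = 494209 ≡ 296 (mod 1907). The two roots are 703 and 1204.

703, 1204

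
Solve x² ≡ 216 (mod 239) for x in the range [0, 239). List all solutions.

Since 239 ≡ 3 (mod 4), a square root of 216 is 216^((239+1)/4) = 216^60 mod 239.
Repeated squaring: 216^2≡51, 216^4≡211, 216^8≡67, 216^16≡187, 216^32≡75 (mod 239).
216^60 = 216^(32+16+8+4) ≡ 132 (mod 239).
Check: 132² = 17424 ≡ 216 (mod 239). The two roots are 107 and 132.

107, 132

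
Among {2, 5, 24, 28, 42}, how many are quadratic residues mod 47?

4

(2/47) = +1 → QR.
(5/47) = -1 → non-residue.
(24/47) = +1 → QR.
(28/47) = +1 → QR.
(42/47) = +1 → QR.
Total quadratic residues among the 5: 4.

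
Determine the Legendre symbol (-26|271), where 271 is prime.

1

Euler's criterion: (-26/271) ≡ 245^135 (mod 271).
245^2 ≡ 134 (mod 271)
245^4 ≡ 70 (mod 271)
245^8 ≡ 22 (mod 271)
245^16 ≡ 213 (mod 271)
245^32 ≡ 112 (mod 271)
245^64 ≡ 78 (mod 271)
245^128 ≡ 122 (mod 271)
245^135 = 245^(128+4+2+1) ≡ 1 (mod 271).
Result is 1, so (-26/271) = 1.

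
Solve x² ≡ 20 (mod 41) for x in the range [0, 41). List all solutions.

41 ≡ 1 (mod 4), so we find a root by search.
Trying successive values, 15² = 225 ≡ 20 (mod 41). The other root is 41 − 15 = 26.

15, 26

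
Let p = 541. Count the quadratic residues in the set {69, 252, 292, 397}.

3

(69/541) = +1 → QR.
(252/541) = +1 → QR.
(292/541) = -1 → non-residue.
(397/541) = +1 → QR.
Total quadratic residues among the 4: 3.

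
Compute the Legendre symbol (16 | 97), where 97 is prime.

1

Pull out 2^4: since 97 ≡ 1 (mod 8), (2/97) = +1, so (2/97)^4 = +1.
Reached (1/97) = 1. Collecting the sign flips along the way, the symbol is +1.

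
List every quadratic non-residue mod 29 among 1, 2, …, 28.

2 3 8 10 11 12 14 15 17 18 19 21 26 27

Square k = 1,…,14 (k and 29−k give the same square):
1²=1, 2²=4, 3²=9, 4²=16, 5²=25, 6²≡7, 7²≡20, 8²≡6, 9²≡23, 10²≡13, 11²≡5, 12²≡28, 13²≡24, 14²≡22 (mod 29).
The residues are {1, 4, 5, 6, 7, 9, 13, 16, 20, 22, 23, 24, 25, 28}; the non-residues are the remaining 14 nonzero classes.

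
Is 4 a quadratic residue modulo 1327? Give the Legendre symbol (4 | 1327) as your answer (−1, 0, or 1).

1

Pull out 2^2: since 1327 ≡ 7 (mod 8), (2/1327) = +1, so (2/1327)^2 = +1.
Reached (1/1327) = 1. Collecting the sign flips along the way, the symbol is +1.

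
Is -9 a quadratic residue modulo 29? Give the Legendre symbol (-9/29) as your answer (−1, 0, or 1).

First reduce: -9 ≡ 20 (mod 29).
Pull out 2^2: since 29 ≡ 5 (mod 8), (2/29) = -1, so (2/29)^2 = +1.
Reciprocity: 5 ≡ 1 and 29 ≡ 1 (mod 4), so (5/29) = +(29/5).
Reduce top mod 5: now compute (4/5).
Pull out 2^2: since 5 ≡ 5 (mod 8), (2/5) = -1, so (2/5)^2 = +1.
Reached (1/5) = 1. Collecting the sign flips along the way, the symbol is +1.

1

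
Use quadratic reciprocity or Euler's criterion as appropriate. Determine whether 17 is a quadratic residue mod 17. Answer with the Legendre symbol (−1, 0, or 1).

0

First reduce: 17 ≡ 0 (mod 17).
Top reduces to 0: gcd > 1, so the symbol is 0.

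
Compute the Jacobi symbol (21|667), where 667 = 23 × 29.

Reciprocity: 21 ≡ 1 and 667 ≡ 3 (mod 4), so (21/667) = +(667/21).
Reduce top mod 21: now compute (16/21).
Pull out 2^4: since 21 ≡ 5 (mod 8), (2/21) = -1, so (2/21)^4 = +1.
Reached (1/21) = 1. Collecting the sign flips along the way, the symbol is +1.

1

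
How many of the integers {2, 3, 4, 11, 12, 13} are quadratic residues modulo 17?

3

(2/17) = +1 → QR.
(3/17) = -1 → non-residue.
(4/17) = +1 → QR.
(11/17) = -1 → non-residue.
(12/17) = -1 → non-residue.
(13/17) = +1 → QR.
Total quadratic residues among the 6: 3.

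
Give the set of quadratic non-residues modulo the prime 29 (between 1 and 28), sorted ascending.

2 3 8 10 11 12 14 15 17 18 19 21 26 27

Square k = 1,…,14 (k and 29−k give the same square):
1²=1, 2²=4, 3²=9, 4²=16, 5²=25, 6²≡7, 7²≡20, 8²≡6, 9²≡23, 10²≡13, 11²≡5, 12²≡28, 13²≡24, 14²≡22 (mod 29).
The residues are {1, 4, 5, 6, 7, 9, 13, 16, 20, 22, 23, 24, 25, 28}; the non-residues are the remaining 14 nonzero classes.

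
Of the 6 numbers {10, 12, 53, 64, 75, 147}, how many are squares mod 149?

2

(10/149) = -1 → non-residue.
(12/149) = -1 → non-residue.
(53/149) = +1 → QR.
(64/149) = +1 → QR.
(75/149) = -1 → non-residue.
(147/149) = -1 → non-residue.
Total quadratic residues among the 6: 2.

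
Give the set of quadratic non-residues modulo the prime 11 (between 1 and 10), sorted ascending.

2,6,7,8,10

Square k = 1,…,5 (k and 11−k give the same square):
1²=1, 2²=4, 3²=9, 4²≡5, 5²≡3 (mod 11).
The residues are {1, 3, 4, 5, 9}; the non-residues are the remaining 5 nonzero classes.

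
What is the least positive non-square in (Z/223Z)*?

(2/223) = +1, so 2 is a residue.
(3/223) = −1, so 3 is the smallest positive non-residue mod 223.

3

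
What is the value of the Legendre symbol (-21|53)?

-1

First reduce: -21 ≡ 32 (mod 53).
Pull out 2^5: since 53 ≡ 5 (mod 8), (2/53) = -1, so (2/53)^5 = -1.
Reached (1/53) = 1. Collecting the sign flips along the way, the symbol is -1.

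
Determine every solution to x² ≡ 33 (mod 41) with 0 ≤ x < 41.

19, 22

41 ≡ 1 (mod 4), so we find a root by search.
Trying successive values, 19² = 361 ≡ 33 (mod 41). The other root is 41 − 19 = 22.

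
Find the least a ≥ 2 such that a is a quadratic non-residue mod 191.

(2/191) = +1, so 2 is a residue.
(3/191) = +1, so 3 is a residue.
(4/191) = +1, so 4 is a residue.
(5/191) = +1, so 5 is a residue.
(6/191) = +1, so 6 is a residue.
(7/191) = −1, so 7 is the smallest positive non-residue mod 191.

7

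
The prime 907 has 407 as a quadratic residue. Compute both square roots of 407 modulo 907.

Since 907 ≡ 3 (mod 4), a square root of 407 is 407^((907+1)/4) = 407^227 mod 907.
Repeated squaring: 407^2≡575, 407^4≡477, 407^8≡779, 407^16≡58, 407^32≡643, 407^64≡764, 407^128≡495 (mod 907).
407^227 = 407^(128+64+32+2+1) ≡ 619 (mod 907).
Check: 619² = 383161 ≡ 407 (mod 907). The two roots are 288 and 619.

288, 619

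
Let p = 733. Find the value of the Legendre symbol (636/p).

1

Euler's criterion: (636/733) ≡ 636^366 (mod 733).
636^2 ≡ 613 (mod 733)
636^4 ≡ 473 (mod 733)
636^8 ≡ 164 (mod 733)
636^16 ≡ 508 (mod 733)
636^32 ≡ 48 (mod 733)
636^64 ≡ 105 (mod 733)
636^128 ≡ 30 (mod 733)
636^256 ≡ 167 (mod 733)
636^366 = 636^(256+64+32+8+4+2) ≡ 1 (mod 733).
Result is 1, so (636/733) = 1.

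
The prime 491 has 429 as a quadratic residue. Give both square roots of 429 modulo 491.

Since 491 ≡ 3 (mod 4), a square root of 429 is 429^((491+1)/4) = 429^123 mod 491.
Repeated squaring: 429^2≡407, 429^4≡182, 429^8≡227, 429^16≡465, 429^32≡185, 429^64≡346 (mod 491).
429^123 = 429^(64+32+16+8+2+1) ≡ 263 (mod 491).
Check: 263² = 69169 ≡ 429 (mod 491). The two roots are 228 and 263.

228, 263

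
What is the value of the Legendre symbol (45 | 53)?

-1

Reciprocity: 45 ≡ 1 and 53 ≡ 1 (mod 4), so (45/53) = +(53/45).
Reduce top mod 45: now compute (8/45).
Pull out 2^3: since 45 ≡ 5 (mod 8), (2/45) = -1, so (2/45)^3 = -1.
Reached (1/45) = 1. Collecting the sign flips along the way, the symbol is -1.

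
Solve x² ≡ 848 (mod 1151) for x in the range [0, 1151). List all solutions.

522, 629

Since 1151 ≡ 3 (mod 4), a square root of 848 is 848^((1151+1)/4) = 848^288 mod 1151.
Repeated squaring: 848^2≡880, 848^4≡928, 848^8≡236, 848^16≡448, 848^32≡430, 848^64≡740, 848^128≡875, 848^256≡210 (mod 1151).
848^288 = 848^(256+32) ≡ 522 (mod 1151).
Check: 522² = 272484 ≡ 848 (mod 1151). The two roots are 522 and 629.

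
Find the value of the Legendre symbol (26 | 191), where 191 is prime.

1

Euler's criterion: (26/191) ≡ 26^95 (mod 191).
26^2 ≡ 103 (mod 191)
26^4 ≡ 104 (mod 191)
26^8 ≡ 120 (mod 191)
26^16 ≡ 75 (mod 191)
26^32 ≡ 86 (mod 191)
26^64 ≡ 138 (mod 191)
26^95 = 26^(64+16+8+4+2+1) ≡ 1 (mod 191).
Result is 1, so (26/191) = 1.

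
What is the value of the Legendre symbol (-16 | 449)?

1

First reduce: -16 ≡ 433 (mod 449).
Reciprocity: 433 ≡ 1 and 449 ≡ 1 (mod 4), so (433/449) = +(449/433).
Reduce top mod 433: now compute (16/433).
Pull out 2^4: since 433 ≡ 1 (mod 8), (2/433) = +1, so (2/433)^4 = +1.
Reached (1/433) = 1. Collecting the sign flips along the way, the symbol is +1.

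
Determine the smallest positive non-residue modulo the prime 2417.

3

(2/2417) = +1, so 2 is a residue.
(3/2417) = −1, so 3 is the smallest positive non-residue mod 2417.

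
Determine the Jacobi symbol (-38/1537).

1

First reduce: -38 ≡ 1499 (mod 1537).
Reciprocity: 1499 ≡ 3 and 1537 ≡ 1 (mod 4), so (1499/1537) = +(1537/1499).
Reduce top mod 1499: now compute (38/1499).
Pull out 2: since 1499 ≡ 3 (mod 8), (2/1499) = -1.
Reciprocity: 19 ≡ 3 and 1499 ≡ 3 (mod 4), so (19/1499) = −(1499/19).
Reduce top mod 19: now compute (17/19).
Reciprocity: 17 ≡ 1 and 19 ≡ 3 (mod 4), so (17/19) = +(19/17).
Reduce top mod 17: now compute (2/17).
Pull out 2: since 17 ≡ 1 (mod 8), (2/17) = +1.
Reached (1/17) = 1. Collecting the sign flips along the way, the symbol is +1.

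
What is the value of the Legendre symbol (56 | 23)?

First reduce: 56 ≡ 10 (mod 23).
Pull out 2: since 23 ≡ 7 (mod 8), (2/23) = +1.
Reciprocity: 5 ≡ 1 and 23 ≡ 3 (mod 4), so (5/23) = +(23/5).
Reduce top mod 5: now compute (3/5).
Reciprocity: 3 ≡ 3 and 5 ≡ 1 (mod 4), so (3/5) = +(5/3).
Reduce top mod 3: now compute (2/3).
Pull out 2: since 3 ≡ 3 (mod 8), (2/3) = -1.
Reached (1/3) = 1. Collecting the sign flips along the way, the symbol is -1.

-1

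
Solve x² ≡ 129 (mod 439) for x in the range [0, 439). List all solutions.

133, 306

Since 439 ≡ 3 (mod 4), a square root of 129 is 129^((439+1)/4) = 129^110 mod 439.
Repeated squaring: 129^2≡398, 129^4≡364, 129^8≡357, 129^16≡139, 129^32≡5, 129^64≡25 (mod 439).
129^110 = 129^(64+32+8+4+2) ≡ 133 (mod 439).
Check: 133² = 17689 ≡ 129 (mod 439). The two roots are 133 and 306.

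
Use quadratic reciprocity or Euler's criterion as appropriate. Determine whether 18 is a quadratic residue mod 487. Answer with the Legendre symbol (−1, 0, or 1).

1

Pull out 2: since 487 ≡ 7 (mod 8), (2/487) = +1.
Reciprocity: 9 ≡ 1 and 487 ≡ 3 (mod 4), so (9/487) = +(487/9).
Reduce top mod 9: now compute (1/9).
Reached (1/9) = 1. Collecting the sign flips along the way, the symbol is +1.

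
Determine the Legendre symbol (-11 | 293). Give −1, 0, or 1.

-1

First reduce: -11 ≡ 282 (mod 293).
Pull out 2: since 293 ≡ 5 (mod 8), (2/293) = -1.
Reciprocity: 141 ≡ 1 and 293 ≡ 1 (mod 4), so (141/293) = +(293/141).
Reduce top mod 141: now compute (11/141).
Reciprocity: 11 ≡ 3 and 141 ≡ 1 (mod 4), so (11/141) = +(141/11).
Reduce top mod 11: now compute (9/11).
Reciprocity: 9 ≡ 1 and 11 ≡ 3 (mod 4), so (9/11) = +(11/9).
Reduce top mod 9: now compute (2/9).
Pull out 2: since 9 ≡ 1 (mod 8), (2/9) = +1.
Reached (1/9) = 1. Collecting the sign flips along the way, the symbol is -1.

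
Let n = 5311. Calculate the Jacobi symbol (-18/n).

-1

First reduce: -18 ≡ 5293 (mod 5311).
Reciprocity: 5293 ≡ 1 and 5311 ≡ 3 (mod 4), so (5293/5311) = +(5311/5293).
Reduce top mod 5293: now compute (18/5293).
Pull out 2: since 5293 ≡ 5 (mod 8), (2/5293) = -1.
Reciprocity: 9 ≡ 1 and 5293 ≡ 1 (mod 4), so (9/5293) = +(5293/9).
Reduce top mod 9: now compute (1/9).
Reached (1/9) = 1. Collecting the sign flips along the way, the symbol is -1.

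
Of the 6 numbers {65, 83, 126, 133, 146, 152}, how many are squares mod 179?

(65/179) = +1 → QR.
(83/179) = +1 → QR.
(126/179) = +1 → QR.
(133/179) = -1 → non-residue.
(146/179) = +1 → QR.
(152/179) = -1 → non-residue.
Total quadratic residues among the 6: 4.

4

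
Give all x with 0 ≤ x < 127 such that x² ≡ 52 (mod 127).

Since 127 ≡ 3 (mod 4), a square root of 52 is 52^((127+1)/4) = 52^32 mod 127.
Repeated squaring: 52^2≡37, 52^4≡99, 52^8≡22, 52^16≡103, 52^32≡68 (mod 127).
52^32 = 52^(32) ≡ 68 (mod 127).
Check: 68² = 4624 ≡ 52 (mod 127). The two roots are 59 and 68.

59, 68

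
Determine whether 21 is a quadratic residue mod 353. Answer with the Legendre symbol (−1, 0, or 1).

Reciprocity: 21 ≡ 1 and 353 ≡ 1 (mod 4), so (21/353) = +(353/21).
Reduce top mod 21: now compute (17/21).
Reciprocity: 17 ≡ 1 and 21 ≡ 1 (mod 4), so (17/21) = +(21/17).
Reduce top mod 17: now compute (4/17).
Pull out 2^2: since 17 ≡ 1 (mod 8), (2/17) = +1, so (2/17)^2 = +1.
Reached (1/17) = 1. Collecting the sign flips along the way, the symbol is +1.

1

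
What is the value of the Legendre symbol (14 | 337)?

1

Pull out 2: since 337 ≡ 1 (mod 8), (2/337) = +1.
Reciprocity: 7 ≡ 3 and 337 ≡ 1 (mod 4), so (7/337) = +(337/7).
Reduce top mod 7: now compute (1/7).
Reached (1/7) = 1. Collecting the sign flips along the way, the symbol is +1.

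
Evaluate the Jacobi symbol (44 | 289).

1

Pull out 2^2: since 289 ≡ 1 (mod 8), (2/289) = +1, so (2/289)^2 = +1.
Reciprocity: 11 ≡ 3 and 289 ≡ 1 (mod 4), so (11/289) = +(289/11).
Reduce top mod 11: now compute (3/11).
Reciprocity: 3 ≡ 3 and 11 ≡ 3 (mod 4), so (3/11) = −(11/3).
Reduce top mod 3: now compute (2/3).
Pull out 2: since 3 ≡ 3 (mod 8), (2/3) = -1.
Reached (1/3) = 1. Collecting the sign flips along the way, the symbol is +1.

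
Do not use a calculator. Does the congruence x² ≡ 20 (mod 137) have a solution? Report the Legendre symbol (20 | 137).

Pull out 2^2: since 137 ≡ 1 (mod 8), (2/137) = +1, so (2/137)^2 = +1.
Reciprocity: 5 ≡ 1 and 137 ≡ 1 (mod 4), so (5/137) = +(137/5).
Reduce top mod 5: now compute (2/5).
Pull out 2: since 5 ≡ 5 (mod 8), (2/5) = -1.
Reached (1/5) = 1. Collecting the sign flips along the way, the symbol is -1.

-1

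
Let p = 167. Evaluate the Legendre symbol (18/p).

1

Euler's criterion: (18/167) ≡ 18^83 (mod 167).
18^2 ≡ 157 (mod 167)
18^4 ≡ 100 (mod 167)
18^8 ≡ 147 (mod 167)
18^16 ≡ 66 (mod 167)
18^32 ≡ 14 (mod 167)
18^64 ≡ 29 (mod 167)
18^83 = 18^(64+16+2+1) ≡ 1 (mod 167).
Result is 1, so (18/167) = 1.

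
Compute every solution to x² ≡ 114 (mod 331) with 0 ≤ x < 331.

86, 245

Since 331 ≡ 3 (mod 4), a square root of 114 is 114^((331+1)/4) = 114^83 mod 331.
Repeated squaring: 114^2≡87, 114^4≡287, 114^8≡281, 114^16≡183, 114^32≡58, 114^64≡54 (mod 331).
114^83 = 114^(64+16+2+1) ≡ 245 (mod 331).
Check: 245² = 60025 ≡ 114 (mod 331). The two roots are 86 and 245.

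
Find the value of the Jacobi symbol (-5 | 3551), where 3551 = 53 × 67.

-1

First reduce: -5 ≡ 3546 (mod 3551).
Pull out 2: since 3551 ≡ 7 (mod 8), (2/3551) = +1.
Reciprocity: 1773 ≡ 1 and 3551 ≡ 3 (mod 4), so (1773/3551) = +(3551/1773).
Reduce top mod 1773: now compute (5/1773).
Reciprocity: 5 ≡ 1 and 1773 ≡ 1 (mod 4), so (5/1773) = +(1773/5).
Reduce top mod 5: now compute (3/5).
Reciprocity: 3 ≡ 3 and 5 ≡ 1 (mod 4), so (3/5) = +(5/3).
Reduce top mod 3: now compute (2/3).
Pull out 2: since 3 ≡ 3 (mod 8), (2/3) = -1.
Reached (1/3) = 1. Collecting the sign flips along the way, the symbol is -1.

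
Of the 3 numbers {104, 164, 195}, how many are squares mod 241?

(104/241) = -1 → non-residue.
(164/241) = +1 → QR.
(195/241) = -1 → non-residue.
Total quadratic residues among the 3: 1.

1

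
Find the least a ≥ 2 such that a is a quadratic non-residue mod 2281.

7

(2/2281) = +1, so 2 is a residue.
(3/2281) = +1, so 3 is a residue.
(4/2281) = +1, so 4 is a residue.
(5/2281) = +1, so 5 is a residue.
(6/2281) = +1, so 6 is a residue.
(7/2281) = −1, so 7 is the smallest positive non-residue mod 2281.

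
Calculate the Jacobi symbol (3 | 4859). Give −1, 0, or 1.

1

Reciprocity: 3 ≡ 3 and 4859 ≡ 3 (mod 4), so (3/4859) = −(4859/3).
Reduce top mod 3: now compute (2/3).
Pull out 2: since 3 ≡ 3 (mod 8), (2/3) = -1.
Reached (1/3) = 1. Collecting the sign flips along the way, the symbol is +1.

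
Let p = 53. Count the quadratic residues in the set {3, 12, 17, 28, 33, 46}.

(3/53) = -1 → non-residue.
(12/53) = -1 → non-residue.
(17/53) = +1 → QR.
(28/53) = +1 → QR.
(33/53) = -1 → non-residue.
(46/53) = +1 → QR.
Total quadratic residues among the 6: 3.

3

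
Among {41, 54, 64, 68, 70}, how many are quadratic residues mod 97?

(41/97) = -1 → non-residue.
(54/97) = +1 → QR.
(64/97) = +1 → QR.
(68/97) = -1 → non-residue.
(70/97) = +1 → QR.
Total quadratic residues among the 5: 3.

3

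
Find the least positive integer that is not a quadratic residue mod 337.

5

(2/337) = +1, so 2 is a residue.
(3/337) = +1, so 3 is a residue.
(4/337) = +1, so 4 is a residue.
(5/337) = −1, so 5 is the smallest positive non-residue mod 337.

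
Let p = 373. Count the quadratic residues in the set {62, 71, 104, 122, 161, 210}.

(62/373) = -1 → non-residue.
(71/373) = +1 → QR.
(104/373) = -1 → non-residue.
(122/373) = +1 → QR.
(161/373) = -1 → non-residue.
(210/373) = +1 → QR.
Total quadratic residues among the 6: 3.

3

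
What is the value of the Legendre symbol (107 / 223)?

Euler's criterion: (107/223) ≡ 107^111 (mod 223).
107^2 ≡ 76 (mod 223)
107^4 ≡ 201 (mod 223)
107^8 ≡ 38 (mod 223)
107^16 ≡ 106 (mod 223)
107^32 ≡ 86 (mod 223)
107^64 ≡ 37 (mod 223)
107^111 = 107^(64+32+8+4+2+1) ≡ 222 (mod 223).
Result is 222 ≡ −1, so (107/223) = −1.

-1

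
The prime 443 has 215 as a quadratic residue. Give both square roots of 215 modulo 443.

102, 341

Since 443 ≡ 3 (mod 4), a square root of 215 is 215^((443+1)/4) = 215^111 mod 443.
Repeated squaring: 215^2≡153, 215^4≡373, 215^8≡27, 215^16≡286, 215^32≡284, 215^64≡30 (mod 443).
215^111 = 215^(64+32+8+4+2+1) ≡ 341 (mod 443).
Check: 341² = 116281 ≡ 215 (mod 443). The two roots are 102 and 341.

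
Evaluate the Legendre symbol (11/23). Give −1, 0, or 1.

Euler's criterion: (11/23) ≡ 11^11 (mod 23).
11^2 ≡ 6 (mod 23)
11^4 ≡ 13 (mod 23)
11^8 ≡ 8 (mod 23)
11^11 = 11^(8+2+1) ≡ 22 (mod 23).
Result is 22 ≡ −1, so (11/23) = −1.

-1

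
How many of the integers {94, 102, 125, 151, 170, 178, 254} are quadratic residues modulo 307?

3

(94/307) = +1 → QR.
(102/307) = +1 → QR.
(125/307) = -1 → non-residue.
(151/307) = -1 → non-residue.
(170/307) = +1 → QR.
(178/307) = -1 → non-residue.
(254/307) = -1 → non-residue.
Total quadratic residues among the 7: 3.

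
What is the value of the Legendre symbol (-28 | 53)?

First reduce: -28 ≡ 25 (mod 53).
Reciprocity: 25 ≡ 1 and 53 ≡ 1 (mod 4), so (25/53) = +(53/25).
Reduce top mod 25: now compute (3/25).
Reciprocity: 3 ≡ 3 and 25 ≡ 1 (mod 4), so (3/25) = +(25/3).
Reduce top mod 3: now compute (1/3).
Reached (1/3) = 1. Collecting the sign flips along the way, the symbol is +1.

1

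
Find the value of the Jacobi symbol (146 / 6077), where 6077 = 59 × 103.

Pull out 2: since 6077 ≡ 5 (mod 8), (2/6077) = -1.
Reciprocity: 73 ≡ 1 and 6077 ≡ 1 (mod 4), so (73/6077) = +(6077/73).
Reduce top mod 73: now compute (18/73).
Pull out 2: since 73 ≡ 1 (mod 8), (2/73) = +1.
Reciprocity: 9 ≡ 1 and 73 ≡ 1 (mod 4), so (9/73) = +(73/9).
Reduce top mod 9: now compute (1/9).
Reached (1/9) = 1. Collecting the sign flips along the way, the symbol is -1.

-1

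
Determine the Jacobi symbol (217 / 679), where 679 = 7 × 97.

Reciprocity: 217 ≡ 1 and 679 ≡ 3 (mod 4), so (217/679) = +(679/217).
Reduce top mod 217: now compute (28/217).
Pull out 2^2: since 217 ≡ 1 (mod 8), (2/217) = +1, so (2/217)^2 = +1.
Reciprocity: 7 ≡ 3 and 217 ≡ 1 (mod 4), so (7/217) = +(217/7).
Reduce top mod 7: now compute (0/7).
Top reduces to 0: gcd > 1, so the symbol is 0.

0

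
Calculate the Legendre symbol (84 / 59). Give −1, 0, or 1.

First reduce: 84 ≡ 25 (mod 59).
Reciprocity: 25 ≡ 1 and 59 ≡ 3 (mod 4), so (25/59) = +(59/25).
Reduce top mod 25: now compute (9/25).
Reciprocity: 9 ≡ 1 and 25 ≡ 1 (mod 4), so (9/25) = +(25/9).
Reduce top mod 9: now compute (7/9).
Reciprocity: 7 ≡ 3 and 9 ≡ 1 (mod 4), so (7/9) = +(9/7).
Reduce top mod 7: now compute (2/7).
Pull out 2: since 7 ≡ 7 (mod 8), (2/7) = +1.
Reached (1/7) = 1. Collecting the sign flips along the way, the symbol is +1.

1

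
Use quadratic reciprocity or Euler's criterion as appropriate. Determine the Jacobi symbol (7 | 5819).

-1

Reciprocity: 7 ≡ 3 and 5819 ≡ 3 (mod 4), so (7/5819) = −(5819/7).
Reduce top mod 7: now compute (2/7).
Pull out 2: since 7 ≡ 7 (mod 8), (2/7) = +1.
Reached (1/7) = 1. Collecting the sign flips along the way, the symbol is -1.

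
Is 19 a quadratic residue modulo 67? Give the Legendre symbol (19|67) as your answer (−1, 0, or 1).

Euler's criterion: (19/67) ≡ 19^33 (mod 67).
19^2 ≡ 26 (mod 67)
19^4 ≡ 6 (mod 67)
19^8 ≡ 36 (mod 67)
19^16 ≡ 23 (mod 67)
19^32 ≡ 60 (mod 67)
19^33 = 19^(32+1) ≡ 1 (mod 67).
Result is 1, so (19/67) = 1.

1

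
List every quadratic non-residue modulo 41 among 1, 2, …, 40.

3,6,7,11,12,13,14,15,17,19,22,24,26,27,28,29,30,34,35,38

Square k = 1,…,20 (k and 41−k give the same square):
1²=1, 2²=4, 3²=9, 4²=16, 5²=25, 6²=36, 7²≡8, 8²≡23, 9²≡40, 10²≡18, 11²≡39, 12²≡21, 13²≡5, 14²≡32, 15²≡20, 16²≡10, 17²≡2, 18²≡37, 19²≡33, 20²≡31 (mod 41).
The residues are {1, 2, 4, 5, 8, 9, 10, 16, 18, 20, 21, 23, 25, 31, 32, 33, 36, 37, 39, 40}; the non-residues are the remaining 20 nonzero classes.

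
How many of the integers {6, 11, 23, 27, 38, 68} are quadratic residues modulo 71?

3

(6/71) = +1 → QR.
(11/71) = -1 → non-residue.
(23/71) = -1 → non-residue.
(27/71) = +1 → QR.
(38/71) = +1 → QR.
(68/71) = -1 → non-residue.
Total quadratic residues among the 6: 3.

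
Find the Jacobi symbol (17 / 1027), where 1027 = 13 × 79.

Reciprocity: 17 ≡ 1 and 1027 ≡ 3 (mod 4), so (17/1027) = +(1027/17).
Reduce top mod 17: now compute (7/17).
Reciprocity: 7 ≡ 3 and 17 ≡ 1 (mod 4), so (7/17) = +(17/7).
Reduce top mod 7: now compute (3/7).
Reciprocity: 3 ≡ 3 and 7 ≡ 3 (mod 4), so (3/7) = −(7/3).
Reduce top mod 3: now compute (1/3).
Reached (1/3) = 1. Collecting the sign flips along the way, the symbol is -1.

-1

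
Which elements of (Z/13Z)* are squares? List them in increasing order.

1, 3, 4, 9, 10, 12

Square k = 1,…,6 (k and 13−k give the same square):
1²=1, 2²=4, 3²=9, 4²≡3, 5²≡12, 6²≡10 (mod 13).
So the quadratic residues mod 13 are {1, 3, 4, 9, 10, 12}.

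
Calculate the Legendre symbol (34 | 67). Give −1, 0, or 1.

Pull out 2: since 67 ≡ 3 (mod 8), (2/67) = -1.
Reciprocity: 17 ≡ 1 and 67 ≡ 3 (mod 4), so (17/67) = +(67/17).
Reduce top mod 17: now compute (16/17).
Pull out 2^4: since 17 ≡ 1 (mod 8), (2/17) = +1, so (2/17)^4 = +1.
Reached (1/17) = 1. Collecting the sign flips along the way, the symbol is -1.

-1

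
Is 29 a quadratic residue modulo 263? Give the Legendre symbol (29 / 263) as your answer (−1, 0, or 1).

Reciprocity: 29 ≡ 1 and 263 ≡ 3 (mod 4), so (29/263) = +(263/29).
Reduce top mod 29: now compute (2/29).
Pull out 2: since 29 ≡ 5 (mod 8), (2/29) = -1.
Reached (1/29) = 1. Collecting the sign flips along the way, the symbol is -1.

-1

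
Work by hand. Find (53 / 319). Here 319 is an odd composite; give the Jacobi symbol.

Reciprocity: 53 ≡ 1 and 319 ≡ 3 (mod 4), so (53/319) = +(319/53).
Reduce top mod 53: now compute (1/53).
Reached (1/53) = 1. Collecting the sign flips along the way, the symbol is +1.

1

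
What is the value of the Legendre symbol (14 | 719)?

Pull out 2: since 719 ≡ 7 (mod 8), (2/719) = +1.
Reciprocity: 7 ≡ 3 and 719 ≡ 3 (mod 4), so (7/719) = −(719/7).
Reduce top mod 7: now compute (5/7).
Reciprocity: 5 ≡ 1 and 7 ≡ 3 (mod 4), so (5/7) = +(7/5).
Reduce top mod 5: now compute (2/5).
Pull out 2: since 5 ≡ 5 (mod 8), (2/5) = -1.
Reached (1/5) = 1. Collecting the sign flips along the way, the symbol is +1.

1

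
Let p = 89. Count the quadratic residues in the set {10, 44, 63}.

2

(10/89) = +1 → QR.
(44/89) = +1 → QR.
(63/89) = -1 → non-residue.
Total quadratic residues among the 3: 2.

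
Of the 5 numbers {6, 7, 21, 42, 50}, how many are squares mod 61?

1

(6/61) = -1 → non-residue.
(7/61) = -1 → non-residue.
(21/61) = -1 → non-residue.
(42/61) = +1 → QR.
(50/61) = -1 → non-residue.
Total quadratic residues among the 5: 1.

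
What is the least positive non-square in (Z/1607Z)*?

(2/1607) = +1, so 2 is a residue.
(3/1607) = +1, so 3 is a residue.
(4/1607) = +1, so 4 is a residue.
(5/1607) = −1, so 5 is the smallest positive non-residue mod 1607.

5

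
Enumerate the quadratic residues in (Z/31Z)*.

1 2 4 5 7 8 9 10 14 16 18 19 20 25 28

Square k = 1,…,15 (k and 31−k give the same square):
1²=1, 2²=4, 3²=9, 4²=16, 5²=25, 6²≡5, 7²≡18, 8²≡2, 9²≡19, 10²≡7, 11²≡28, 12²≡20, 13²≡14, 14²≡10, 15²≡8 (mod 31).
So the quadratic residues mod 31 are {1, 2, 4, 5, 7, 8, 9, 10, 14, 16, 18, 19, 20, 25, 28}.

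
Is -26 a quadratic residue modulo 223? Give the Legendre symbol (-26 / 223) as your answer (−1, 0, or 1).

First reduce: -26 ≡ 197 (mod 223).
Reciprocity: 197 ≡ 1 and 223 ≡ 3 (mod 4), so (197/223) = +(223/197).
Reduce top mod 197: now compute (26/197).
Pull out 2: since 197 ≡ 5 (mod 8), (2/197) = -1.
Reciprocity: 13 ≡ 1 and 197 ≡ 1 (mod 4), so (13/197) = +(197/13).
Reduce top mod 13: now compute (2/13).
Pull out 2: since 13 ≡ 5 (mod 8), (2/13) = -1.
Reached (1/13) = 1. Collecting the sign flips along the way, the symbol is +1.

1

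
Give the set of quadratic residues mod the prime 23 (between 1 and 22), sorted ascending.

1,2,3,4,6,8,9,12,13,16,18

Square k = 1,…,11 (k and 23−k give the same square):
1²=1, 2²=4, 3²=9, 4²=16, 5²≡2, 6²≡13, 7²≡3, 8²≡18, 9²≡12, 10²≡8, 11²≡6 (mod 23).
So the quadratic residues mod 23 are {1, 2, 3, 4, 6, 8, 9, 12, 13, 16, 18}.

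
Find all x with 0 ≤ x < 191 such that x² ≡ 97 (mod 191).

Since 191 ≡ 3 (mod 4), a square root of 97 is 97^((191+1)/4) = 97^48 mod 191.
Repeated squaring: 97^2≡50, 97^4≡17, 97^8≡98, 97^16≡54, 97^32≡51 (mod 191).
97^48 = 97^(32+16) ≡ 80 (mod 191).
Check: 80² = 6400 ≡ 97 (mod 191). The two roots are 80 and 111.

80, 111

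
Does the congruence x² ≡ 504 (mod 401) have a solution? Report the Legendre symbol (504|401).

First reduce: 504 ≡ 103 (mod 401).
Reciprocity: 103 ≡ 3 and 401 ≡ 1 (mod 4), so (103/401) = +(401/103).
Reduce top mod 103: now compute (92/103).
Pull out 2^2: since 103 ≡ 7 (mod 8), (2/103) = +1, so (2/103)^2 = +1.
Reciprocity: 23 ≡ 3 and 103 ≡ 3 (mod 4), so (23/103) = −(103/23).
Reduce top mod 23: now compute (11/23).
Reciprocity: 11 ≡ 3 and 23 ≡ 3 (mod 4), so (11/23) = −(23/11).
Reduce top mod 11: now compute (1/11).
Reached (1/11) = 1. Collecting the sign flips along the way, the symbol is +1.

1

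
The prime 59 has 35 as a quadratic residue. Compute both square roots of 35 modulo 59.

25, 34

Since 59 ≡ 3 (mod 4), a square root of 35 is 35^((59+1)/4) = 35^15 mod 59.
Repeated squaring: 35^2≡45, 35^4≡19, 35^8≡7 (mod 59).
35^15 = 35^(8+4+2+1) ≡ 25 (mod 59).
Check: 25² = 625 ≡ 35 (mod 59). The two roots are 25 and 34.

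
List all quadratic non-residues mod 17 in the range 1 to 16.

3 5 6 7 10 11 12 14

Square k = 1,…,8 (k and 17−k give the same square):
1²=1, 2²=4, 3²=9, 4²=16, 5²≡8, 6²≡2, 7²≡15, 8²≡13 (mod 17).
The residues are {1, 2, 4, 8, 9, 13, 15, 16}; the non-residues are the remaining 8 nonzero classes.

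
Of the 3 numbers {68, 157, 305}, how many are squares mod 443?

(68/443) = +1 → QR.
(157/443) = -1 → non-residue.
(305/443) = -1 → non-residue.
Total quadratic residues among the 3: 1.

1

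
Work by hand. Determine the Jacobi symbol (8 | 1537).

1

Pull out 2^3: since 1537 ≡ 1 (mod 8), (2/1537) = +1, so (2/1537)^3 = +1.
Reached (1/1537) = 1. Collecting the sign flips along the way, the symbol is +1.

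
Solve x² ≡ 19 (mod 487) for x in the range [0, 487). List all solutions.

186, 301

Since 487 ≡ 3 (mod 4), a square root of 19 is 19^((487+1)/4) = 19^122 mod 487.
Repeated squaring: 19^2≡361, 19^4≡292, 19^8≡39, 19^16≡60, 19^32≡191, 19^64≡443 (mod 487).
19^122 = 19^(64+32+16+8+2) ≡ 301 (mod 487).
Check: 301² = 90601 ≡ 19 (mod 487). The two roots are 186 and 301.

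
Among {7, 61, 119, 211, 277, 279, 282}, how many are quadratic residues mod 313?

2

(7/313) = -1 → non-residue.
(61/313) = -1 → non-residue.
(119/313) = +1 → QR.
(211/313) = -1 → non-residue.
(277/313) = +1 → QR.
(279/313) = -1 → non-residue.
(282/313) = -1 → non-residue.
Total quadratic residues among the 7: 2.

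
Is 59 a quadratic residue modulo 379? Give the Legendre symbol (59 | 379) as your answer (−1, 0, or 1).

Reciprocity: 59 ≡ 3 and 379 ≡ 3 (mod 4), so (59/379) = −(379/59).
Reduce top mod 59: now compute (25/59).
Reciprocity: 25 ≡ 1 and 59 ≡ 3 (mod 4), so (25/59) = +(59/25).
Reduce top mod 25: now compute (9/25).
Reciprocity: 9 ≡ 1 and 25 ≡ 1 (mod 4), so (9/25) = +(25/9).
Reduce top mod 9: now compute (7/9).
Reciprocity: 7 ≡ 3 and 9 ≡ 1 (mod 4), so (7/9) = +(9/7).
Reduce top mod 7: now compute (2/7).
Pull out 2: since 7 ≡ 7 (mod 8), (2/7) = +1.
Reached (1/7) = 1. Collecting the sign flips along the way, the symbol is -1.

-1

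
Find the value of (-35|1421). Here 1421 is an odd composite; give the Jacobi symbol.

First reduce: -35 ≡ 1386 (mod 1421).
Pull out 2: since 1421 ≡ 5 (mod 8), (2/1421) = -1.
Reciprocity: 693 ≡ 1 and 1421 ≡ 1 (mod 4), so (693/1421) = +(1421/693).
Reduce top mod 693: now compute (35/693).
Reciprocity: 35 ≡ 3 and 693 ≡ 1 (mod 4), so (35/693) = +(693/35).
Reduce top mod 35: now compute (28/35).
Pull out 2^2: since 35 ≡ 3 (mod 8), (2/35) = -1, so (2/35)^2 = +1.
Reciprocity: 7 ≡ 3 and 35 ≡ 3 (mod 4), so (7/35) = −(35/7).
Reduce top mod 7: now compute (0/7).
Top reduces to 0: gcd > 1, so the symbol is 0.

0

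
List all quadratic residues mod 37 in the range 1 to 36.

1,3,4,7,9,10,11,12,16,21,25,26,27,28,30,33,34,36

Square k = 1,…,18 (k and 37−k give the same square):
1²=1, 2²=4, 3²=9, 4²=16, 5²=25, 6²=36, 7²≡12, 8²≡27, 9²≡7, 10²≡26, 11²≡10, 12²≡33, 13²≡21, 14²≡11, 15²≡3, 16²≡34, 17²≡30, 18²≡28 (mod 37).
So the quadratic residues mod 37 are {1, 3, 4, 7, 9, 10, 11, 12, 16, 21, 25, 26, 27, 28, 30, 33, 34, 36}.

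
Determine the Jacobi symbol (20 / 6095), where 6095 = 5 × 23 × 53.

Pull out 2^2: since 6095 ≡ 7 (mod 8), (2/6095) = +1, so (2/6095)^2 = +1.
Reciprocity: 5 ≡ 1 and 6095 ≡ 3 (mod 4), so (5/6095) = +(6095/5).
Reduce top mod 5: now compute (0/5).
Top reduces to 0: gcd > 1, so the symbol is 0.

0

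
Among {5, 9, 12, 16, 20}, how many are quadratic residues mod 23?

3

(5/23) = -1 → non-residue.
(9/23) = +1 → QR.
(12/23) = +1 → QR.
(16/23) = +1 → QR.
(20/23) = -1 → non-residue.
Total quadratic residues among the 5: 3.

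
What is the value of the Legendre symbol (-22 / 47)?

First reduce: -22 ≡ 25 (mod 47).
Reciprocity: 25 ≡ 1 and 47 ≡ 3 (mod 4), so (25/47) = +(47/25).
Reduce top mod 25: now compute (22/25).
Pull out 2: since 25 ≡ 1 (mod 8), (2/25) = +1.
Reciprocity: 11 ≡ 3 and 25 ≡ 1 (mod 4), so (11/25) = +(25/11).
Reduce top mod 11: now compute (3/11).
Reciprocity: 3 ≡ 3 and 11 ≡ 3 (mod 4), so (3/11) = −(11/3).
Reduce top mod 3: now compute (2/3).
Pull out 2: since 3 ≡ 3 (mod 8), (2/3) = -1.
Reached (1/3) = 1. Collecting the sign flips along the way, the symbol is +1.

1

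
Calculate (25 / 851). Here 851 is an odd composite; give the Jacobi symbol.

1

Reciprocity: 25 ≡ 1 and 851 ≡ 3 (mod 4), so (25/851) = +(851/25).
Reduce top mod 25: now compute (1/25).
Reached (1/25) = 1. Collecting the sign flips along the way, the symbol is +1.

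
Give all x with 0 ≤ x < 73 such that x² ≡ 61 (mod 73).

34, 39

73 ≡ 1 (mod 4), so we find a root by search.
Trying successive values, 34² = 1156 ≡ 61 (mod 73). The other root is 73 − 34 = 39.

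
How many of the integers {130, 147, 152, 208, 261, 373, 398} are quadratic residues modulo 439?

6

(130/439) = +1 → QR.
(147/439) = -1 → non-residue.
(152/439) = +1 → QR.
(208/439) = +1 → QR.
(261/439) = +1 → QR.
(373/439) = +1 → QR.
(398/439) = +1 → QR.
Total quadratic residues among the 7: 6.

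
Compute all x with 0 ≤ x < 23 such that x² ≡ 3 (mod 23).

Since 23 ≡ 3 (mod 4), a square root of 3 is 3^((23+1)/4) = 3^6 mod 23.
Repeated squaring: 3^2≡9, 3^4≡12 (mod 23).
3^6 = 3^(4+2) ≡ 16 (mod 23).
Check: 16² = 256 ≡ 3 (mod 23). The two roots are 7 and 16.

7, 16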